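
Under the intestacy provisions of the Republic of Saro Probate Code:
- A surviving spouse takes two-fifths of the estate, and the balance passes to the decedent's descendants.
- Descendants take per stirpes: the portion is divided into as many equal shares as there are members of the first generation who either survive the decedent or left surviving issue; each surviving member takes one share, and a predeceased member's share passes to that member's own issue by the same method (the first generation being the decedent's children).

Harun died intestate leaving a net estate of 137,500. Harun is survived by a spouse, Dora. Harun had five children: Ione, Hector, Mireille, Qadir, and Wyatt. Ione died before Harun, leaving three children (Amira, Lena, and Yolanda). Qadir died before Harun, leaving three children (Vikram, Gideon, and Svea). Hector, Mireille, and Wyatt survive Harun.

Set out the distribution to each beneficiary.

Dora: 55,000; Amira: 5,500; Lena: 5,500; Yolanda: 5,500; Hector: 16,500; Mireille: 16,500; Vikram: 5,500; Gideon: 5,500; Svea: 5,500; Wyatt: 16,500

Dora takes two-fifths of 137,500 = 55,000. The remaining 82,500 passes to the descendants.
The descendants' portion (82,500) is divided into 5 shares of 16,500: Hector, Mireille, and Wyatt each take 16,500; Ione's 16,500 share passes to Ione's issue; Qadir's 16,500 share passes to Qadir's issue.
Ione's share (16,500) is divided into 3 shares of 5,500: Amira, Lena, and Yolanda each take 5,500.
Qadir's share (16,500) is divided into 3 shares of 5,500: Vikram, Gideon, and Svea each take 5,500.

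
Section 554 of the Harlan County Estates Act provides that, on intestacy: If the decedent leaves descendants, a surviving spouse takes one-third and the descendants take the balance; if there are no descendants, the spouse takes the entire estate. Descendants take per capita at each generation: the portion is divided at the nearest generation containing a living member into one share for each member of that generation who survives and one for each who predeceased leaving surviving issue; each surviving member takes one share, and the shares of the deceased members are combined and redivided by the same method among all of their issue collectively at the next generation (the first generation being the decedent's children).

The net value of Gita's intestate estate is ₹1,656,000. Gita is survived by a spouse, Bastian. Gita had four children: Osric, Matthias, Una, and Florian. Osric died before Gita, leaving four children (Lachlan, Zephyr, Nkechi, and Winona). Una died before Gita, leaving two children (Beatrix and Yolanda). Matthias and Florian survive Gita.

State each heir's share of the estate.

Bastian takes one-third of ₹1,656,000 = ₹552,000. The remaining ₹1,104,000 passes to the descendants.
The descendants' portion (₹1,104,000) is divided at the children's generation into 4 shares of ₹276,000. Matthias and Florian each take ₹276,000. The 2 shares of the deceased (Osric and Una) are combined into a pool of ₹552,000.
That pool (₹552,000) is divided at the grandchildren's generation equally among Lachlan, Zephyr, Nkechi, Winona, Beatrix, and Yolanda: ₹92,000 each.

Bastian: ₹552,000; Lachlan: ₹92,000; Zephyr: ₹92,000; Nkechi: ₹92,000; Winona: ₹92,000; Matthias: ₹276,000; Beatrix: ₹92,000; Yolanda: ₹92,000; Florian: ₹276,000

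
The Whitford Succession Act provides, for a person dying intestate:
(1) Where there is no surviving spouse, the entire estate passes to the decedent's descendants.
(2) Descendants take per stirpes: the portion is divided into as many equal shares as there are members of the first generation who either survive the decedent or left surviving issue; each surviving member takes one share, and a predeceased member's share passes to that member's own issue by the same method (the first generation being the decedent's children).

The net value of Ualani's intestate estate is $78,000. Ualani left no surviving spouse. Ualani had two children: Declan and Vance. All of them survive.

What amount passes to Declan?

Declan receives $39,000.

The entire $78,000 passes to the descendants.
That amount ($78,000) is divided into 2 shares of $39,000: Declan and Vance each take $39,000.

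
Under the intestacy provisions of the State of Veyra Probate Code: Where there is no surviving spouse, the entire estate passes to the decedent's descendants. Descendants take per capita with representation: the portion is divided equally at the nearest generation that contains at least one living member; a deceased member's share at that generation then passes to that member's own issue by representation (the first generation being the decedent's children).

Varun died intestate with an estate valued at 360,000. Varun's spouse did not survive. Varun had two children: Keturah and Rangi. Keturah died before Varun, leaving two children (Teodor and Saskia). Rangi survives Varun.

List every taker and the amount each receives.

Teodor: 90,000; Saskia: 90,000; Rangi: 180,000

The entire 360,000 passes to the descendants.
That amount (360,000) is divided into 2 shares of 180,000: Rangi takes 180,000; Keturah's 180,000 share passes to Keturah's issue.
Keturah's share (180,000) is divided into 2 shares of 90,000: Teodor and Saskia each take 90,000.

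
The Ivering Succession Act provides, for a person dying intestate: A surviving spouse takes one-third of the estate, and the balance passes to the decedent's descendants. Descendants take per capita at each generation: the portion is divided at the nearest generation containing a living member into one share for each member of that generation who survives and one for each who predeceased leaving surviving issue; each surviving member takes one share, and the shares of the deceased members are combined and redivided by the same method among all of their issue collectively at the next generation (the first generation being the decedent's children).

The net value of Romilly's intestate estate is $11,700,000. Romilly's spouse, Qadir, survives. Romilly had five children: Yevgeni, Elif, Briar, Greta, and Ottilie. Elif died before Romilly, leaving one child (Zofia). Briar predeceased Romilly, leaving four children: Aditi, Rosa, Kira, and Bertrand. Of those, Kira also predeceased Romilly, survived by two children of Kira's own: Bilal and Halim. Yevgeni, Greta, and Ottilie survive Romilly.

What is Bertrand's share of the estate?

Qadir takes one-third of $11,700,000 = $3,900,000. The remaining $7,800,000 passes to the descendants.
The descendants' portion ($7,800,000) is divided at the children's generation into 5 shares of $1,560,000. Yevgeni, Greta, and Ottilie each take $1,560,000. The 2 shares of the deceased (Elif and Briar) are combined into a pool of $3,120,000.
That pool ($3,120,000) is divided at the grandchildren's generation into 5 shares of $624,000. Zofia, Aditi, Rosa, and Bertrand each take $624,000. The remaining share for the deceased Kira ($624,000) is carried to the next generation.
That pool ($624,000) is divided at the great-grandchildren's generation equally among Bilal and Halim: $312,000 each.

Bertrand receives $624,000.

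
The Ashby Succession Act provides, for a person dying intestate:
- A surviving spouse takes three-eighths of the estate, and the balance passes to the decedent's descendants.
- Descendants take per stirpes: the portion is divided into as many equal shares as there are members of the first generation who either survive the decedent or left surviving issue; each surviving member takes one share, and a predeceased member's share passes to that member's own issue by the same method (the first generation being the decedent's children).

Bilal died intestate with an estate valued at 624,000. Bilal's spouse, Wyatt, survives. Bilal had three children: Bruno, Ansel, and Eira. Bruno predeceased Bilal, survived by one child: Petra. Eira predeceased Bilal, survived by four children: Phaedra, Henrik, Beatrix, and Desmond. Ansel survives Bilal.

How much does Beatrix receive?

Wyatt takes three-eighths of 624,000 = 234,000. The remaining 390,000 passes to the descendants.
The descendants' portion (390,000) is divided into 3 shares of 130,000: Ansel takes 130,000; Bruno's 130,000 share passes to Bruno's issue; Eira's 130,000 share passes to Eira's issue.
Bruno's share (130,000) passes entirely to Petra.
Eira's share (130,000) is divided into 4 shares of 32,500: Phaedra, Henrik, Beatrix, and Desmond each take 32,500.

Beatrix receives 32,500.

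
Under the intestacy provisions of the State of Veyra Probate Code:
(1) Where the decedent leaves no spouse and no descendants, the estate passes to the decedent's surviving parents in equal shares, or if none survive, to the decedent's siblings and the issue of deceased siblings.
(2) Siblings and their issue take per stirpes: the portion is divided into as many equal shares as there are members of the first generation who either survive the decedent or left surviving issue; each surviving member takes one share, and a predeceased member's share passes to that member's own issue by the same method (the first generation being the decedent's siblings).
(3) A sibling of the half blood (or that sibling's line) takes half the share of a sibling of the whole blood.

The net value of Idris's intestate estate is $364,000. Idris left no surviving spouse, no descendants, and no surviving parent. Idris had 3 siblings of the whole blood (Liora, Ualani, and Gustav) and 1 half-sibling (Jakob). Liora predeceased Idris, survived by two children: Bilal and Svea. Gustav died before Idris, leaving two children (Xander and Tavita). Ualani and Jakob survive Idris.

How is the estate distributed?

Bilal: $52,000; Svea: $52,000; Ualani: $104,000; Xander: $52,000; Tavita: $52,000; Jakob: $52,000

The entire $364,000 passes to the siblings and their issue.
Counting each half-blood sibling's line as half a unit, there are 7/2 units in $364,000, so one unit is $104,000. Whole-blood lines (Liora, Ualani, and Gustav) take $104,000 each; half-blood lines (Jakob) take $52,000 each.
Liora's share ($104,000) is divided into 2 shares of $52,000: Bilal and Svea each take $52,000.
Gustav's share ($104,000) is divided into 2 shares of $52,000: Xander and Tavita each take $52,000.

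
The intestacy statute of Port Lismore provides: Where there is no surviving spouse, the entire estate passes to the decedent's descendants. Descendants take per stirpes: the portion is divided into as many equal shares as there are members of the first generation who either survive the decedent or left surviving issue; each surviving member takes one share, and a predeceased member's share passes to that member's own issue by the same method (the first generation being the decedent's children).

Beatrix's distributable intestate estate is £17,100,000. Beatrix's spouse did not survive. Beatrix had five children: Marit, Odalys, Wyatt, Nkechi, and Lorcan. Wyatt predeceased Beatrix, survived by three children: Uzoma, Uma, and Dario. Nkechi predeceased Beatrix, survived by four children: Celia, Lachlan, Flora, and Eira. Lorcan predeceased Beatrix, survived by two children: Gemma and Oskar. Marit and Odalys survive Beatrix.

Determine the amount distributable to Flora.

The entire £17,100,000 passes to the descendants.
That amount (£17,100,000) is divided into 5 shares of £3,420,000: Marit and Odalys each take £3,420,000; Wyatt's £3,420,000 share passes to Wyatt's issue; Nkechi's £3,420,000 share passes to Nkechi's issue; Lorcan's £3,420,000 share passes to Lorcan's issue.
Wyatt's share (£3,420,000) is divided into 3 shares of £1,140,000: Uzoma, Uma, and Dario each take £1,140,000.
Nkechi's share (£3,420,000) is divided into 4 shares of £855,000: Celia, Lachlan, Flora, and Eira each take £855,000.
Lorcan's share (£3,420,000) is divided into 2 shares of £1,710,000: Gemma and Oskar each take £1,710,000.

Flora receives £855,000.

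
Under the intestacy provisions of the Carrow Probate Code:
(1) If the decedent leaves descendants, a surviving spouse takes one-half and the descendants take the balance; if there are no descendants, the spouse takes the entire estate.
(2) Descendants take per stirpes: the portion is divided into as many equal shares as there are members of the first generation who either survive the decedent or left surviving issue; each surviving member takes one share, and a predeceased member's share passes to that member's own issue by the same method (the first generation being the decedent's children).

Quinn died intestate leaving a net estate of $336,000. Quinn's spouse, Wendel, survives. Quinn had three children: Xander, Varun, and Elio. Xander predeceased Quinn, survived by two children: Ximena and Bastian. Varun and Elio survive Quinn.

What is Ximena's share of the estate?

Ximena receives $28,000.

Wendel takes one-half of $336,000 = $168,000. The remaining $168,000 passes to the descendants.
The descendants' portion ($168,000) is divided into 3 shares of $56,000: Varun and Elio each take $56,000; Xander's $56,000 share passes to Xander's issue.
Xander's share ($56,000) is divided into 2 shares of $28,000: Ximena and Bastian each take $28,000.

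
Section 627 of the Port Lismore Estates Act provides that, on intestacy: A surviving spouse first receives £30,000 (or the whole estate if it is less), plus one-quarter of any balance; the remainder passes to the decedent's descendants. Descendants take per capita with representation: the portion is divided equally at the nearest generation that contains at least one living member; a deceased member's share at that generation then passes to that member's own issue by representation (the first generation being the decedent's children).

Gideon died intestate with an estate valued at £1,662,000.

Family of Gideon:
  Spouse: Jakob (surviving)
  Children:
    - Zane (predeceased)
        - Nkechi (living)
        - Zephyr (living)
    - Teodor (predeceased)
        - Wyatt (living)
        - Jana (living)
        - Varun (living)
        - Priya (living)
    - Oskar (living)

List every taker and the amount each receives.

Jakob first takes £30,000, leaving a balance of £1,632,000. Jakob then takes one-quarter of the balance (£408,000), for a total of £438,000. The remaining £1,224,000 passes to the descendants.
The descendants' portion (£1,224,000) is divided into 3 shares of £408,000: Oskar takes £408,000; Zane's £408,000 share passes to Zane's issue; Teodor's £408,000 share passes to Teodor's issue.
Zane's share (£408,000) is divided into 2 shares of £204,000: Nkechi and Zephyr each take £204,000.
Teodor's share (£408,000) is divided into 4 shares of £102,000: Wyatt, Jana, Varun, and Priya each take £102,000.

Jakob: £438,000; Nkechi: £204,000; Zephyr: £204,000; Wyatt: £102,000; Jana: £102,000; Varun: £102,000; Priya: £102,000; Oskar: £408,000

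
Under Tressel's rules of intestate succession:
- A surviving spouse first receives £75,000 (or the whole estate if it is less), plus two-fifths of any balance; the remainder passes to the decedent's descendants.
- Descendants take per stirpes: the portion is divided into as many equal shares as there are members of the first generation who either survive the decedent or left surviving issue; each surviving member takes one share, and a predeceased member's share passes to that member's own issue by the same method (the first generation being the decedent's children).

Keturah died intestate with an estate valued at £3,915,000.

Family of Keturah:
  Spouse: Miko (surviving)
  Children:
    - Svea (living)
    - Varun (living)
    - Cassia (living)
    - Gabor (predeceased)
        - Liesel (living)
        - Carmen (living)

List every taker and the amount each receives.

Miko first takes £75,000, leaving a balance of £3,840,000. Miko then takes two-fifths of the balance (£1,536,000), for a total of £1,611,000. The remaining £2,304,000 passes to the descendants.
The descendants' portion (£2,304,000) is divided into 4 shares of £576,000: Svea, Varun, and Cassia each take £576,000; Gabor's £576,000 share passes to Gabor's issue.
Gabor's share (£576,000) is divided into 2 shares of £288,000: Liesel and Carmen each take £288,000.

Miko: £1,611,000; Svea: £576,000; Varun: £576,000; Cassia: £576,000; Liesel: £288,000; Carmen: £288,000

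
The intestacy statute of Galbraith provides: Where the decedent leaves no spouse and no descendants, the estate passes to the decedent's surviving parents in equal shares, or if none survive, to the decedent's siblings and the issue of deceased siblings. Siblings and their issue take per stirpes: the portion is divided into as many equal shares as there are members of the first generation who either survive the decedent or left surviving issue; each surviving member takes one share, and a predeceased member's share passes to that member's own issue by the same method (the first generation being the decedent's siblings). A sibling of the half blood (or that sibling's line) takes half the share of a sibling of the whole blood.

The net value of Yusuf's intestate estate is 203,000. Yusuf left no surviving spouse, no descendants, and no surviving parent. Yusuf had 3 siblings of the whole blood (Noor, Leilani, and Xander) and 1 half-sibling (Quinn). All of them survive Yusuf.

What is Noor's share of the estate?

Noor receives 58,000.

The entire 203,000 passes to the siblings and their issue.
Counting each half-blood sibling's line as half a unit, there are 7/2 units in 203,000, so one unit is 58,000. Whole-blood lines (Noor, Leilani, and Xander) take 58,000 each; half-blood lines (Quinn) take 29,000 each.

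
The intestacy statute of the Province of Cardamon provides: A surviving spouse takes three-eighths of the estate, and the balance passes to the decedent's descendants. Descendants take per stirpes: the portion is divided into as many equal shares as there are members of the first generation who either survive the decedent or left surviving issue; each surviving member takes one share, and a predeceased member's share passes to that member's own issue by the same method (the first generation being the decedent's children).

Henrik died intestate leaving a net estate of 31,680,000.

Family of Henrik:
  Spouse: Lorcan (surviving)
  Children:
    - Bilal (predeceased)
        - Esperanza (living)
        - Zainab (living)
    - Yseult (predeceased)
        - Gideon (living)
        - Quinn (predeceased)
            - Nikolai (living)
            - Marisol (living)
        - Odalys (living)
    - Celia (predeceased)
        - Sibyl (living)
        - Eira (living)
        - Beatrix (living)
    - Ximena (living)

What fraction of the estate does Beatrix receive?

Lorcan takes three-eighths of 31,680,000 = 11,880,000. The remaining 19,800,000 passes to the descendants.
The descendants' portion (19,800,000) is divided into 4 shares of 4,950,000: Ximena takes 4,950,000; Bilal's 4,950,000 share passes to Bilal's issue; Yseult's 4,950,000 share passes to Yseult's issue; Celia's 4,950,000 share passes to Celia's issue.
Bilal's share (4,950,000) is divided into 2 shares of 2,475,000: Esperanza and Zainab each take 2,475,000.
Yseult's share (4,950,000) is divided into 3 shares of 1,650,000: Gideon and Odalys each take 1,650,000; Quinn's 1,650,000 share passes to Quinn's issue.
Quinn's share (1,650,000) is divided into 2 shares of 825,000: Nikolai and Marisol each take 825,000.
Celia's share (4,950,000) is divided into 3 shares of 1,650,000: Sibyl, Eira, and Beatrix each take 1,650,000.

Beatrix receives 5/96 of the estate.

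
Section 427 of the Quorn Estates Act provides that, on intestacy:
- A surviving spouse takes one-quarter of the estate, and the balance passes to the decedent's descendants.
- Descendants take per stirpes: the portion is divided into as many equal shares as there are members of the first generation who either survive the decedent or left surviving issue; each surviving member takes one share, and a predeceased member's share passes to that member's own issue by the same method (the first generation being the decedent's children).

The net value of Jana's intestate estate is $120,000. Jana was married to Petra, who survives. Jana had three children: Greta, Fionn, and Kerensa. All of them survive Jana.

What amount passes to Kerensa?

Kerensa receives $30,000.

Petra takes one-quarter of $120,000 = $30,000. The remaining $90,000 passes to the descendants.
The descendants' portion ($90,000) is divided into 3 shares of $30,000: Greta, Fionn, and Kerensa each take $30,000.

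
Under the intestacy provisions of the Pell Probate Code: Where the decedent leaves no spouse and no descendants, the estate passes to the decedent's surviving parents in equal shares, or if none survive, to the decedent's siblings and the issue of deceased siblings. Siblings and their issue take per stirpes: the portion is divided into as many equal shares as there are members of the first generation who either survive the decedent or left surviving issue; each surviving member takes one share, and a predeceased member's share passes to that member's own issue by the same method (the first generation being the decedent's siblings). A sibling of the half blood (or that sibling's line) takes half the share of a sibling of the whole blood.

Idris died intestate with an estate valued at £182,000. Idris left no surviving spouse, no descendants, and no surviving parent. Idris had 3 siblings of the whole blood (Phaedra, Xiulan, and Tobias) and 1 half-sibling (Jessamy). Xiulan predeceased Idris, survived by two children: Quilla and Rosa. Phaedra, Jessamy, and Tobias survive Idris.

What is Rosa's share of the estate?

Rosa receives £26,000.

The entire £182,000 passes to the siblings and their issue.
Counting each half-blood sibling's line as half a unit, there are 7/2 units in £182,000, so one unit is £52,000. Whole-blood lines (Phaedra, Xiulan, and Tobias) take £52,000 each; half-blood lines (Jessamy) take £26,000 each.
Xiulan's share (£52,000) is divided into 2 shares of £26,000: Quilla and Rosa each take £26,000.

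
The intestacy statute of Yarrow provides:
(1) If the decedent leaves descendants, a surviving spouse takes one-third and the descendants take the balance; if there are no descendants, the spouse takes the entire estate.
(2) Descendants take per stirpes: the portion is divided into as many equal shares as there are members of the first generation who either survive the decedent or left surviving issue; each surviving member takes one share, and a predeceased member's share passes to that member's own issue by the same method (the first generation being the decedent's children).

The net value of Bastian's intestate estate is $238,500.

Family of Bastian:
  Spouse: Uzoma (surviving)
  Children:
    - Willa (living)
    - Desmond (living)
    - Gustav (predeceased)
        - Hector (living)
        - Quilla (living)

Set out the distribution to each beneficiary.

Uzoma takes one-third of $238,500 = $79,500. The remaining $159,000 passes to the descendants.
The descendants' portion ($159,000) is divided into 3 shares of $53,000: Willa and Desmond each take $53,000; Gustav's $53,000 share passes to Gustav's issue.
Gustav's share ($53,000) is divided into 2 shares of $26,500: Hector and Quilla each take $26,500.

Uzoma: $79,500; Willa: $53,000; Desmond: $53,000; Hector: $26,500; Quilla: $26,500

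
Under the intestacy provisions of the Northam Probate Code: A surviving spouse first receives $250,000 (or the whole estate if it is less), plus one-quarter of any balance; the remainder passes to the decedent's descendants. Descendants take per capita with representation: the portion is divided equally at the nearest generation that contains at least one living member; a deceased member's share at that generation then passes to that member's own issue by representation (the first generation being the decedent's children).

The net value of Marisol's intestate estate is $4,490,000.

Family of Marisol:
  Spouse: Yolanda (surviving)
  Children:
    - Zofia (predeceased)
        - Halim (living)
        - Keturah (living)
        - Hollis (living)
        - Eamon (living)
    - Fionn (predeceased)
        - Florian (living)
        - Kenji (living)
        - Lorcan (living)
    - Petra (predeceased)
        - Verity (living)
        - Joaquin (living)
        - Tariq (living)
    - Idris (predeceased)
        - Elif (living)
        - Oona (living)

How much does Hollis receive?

Hollis receives $265,000.

Yolanda first takes $250,000, leaving a balance of $4,240,000. Yolanda then takes one-quarter of the balance ($1,060,000), for a total of $1,310,000. The remaining $3,180,000 passes to the descendants.
No child survives, so the initial division is made at the grandchildren's generation.
The descendants' portion ($3,180,000) is divided into 12 shares of $265,000: Halim, Keturah, Hollis, Eamon, Florian, Kenji, Lorcan, Verity, Joaquin, Tariq, Elif, and Oona each take $265,000.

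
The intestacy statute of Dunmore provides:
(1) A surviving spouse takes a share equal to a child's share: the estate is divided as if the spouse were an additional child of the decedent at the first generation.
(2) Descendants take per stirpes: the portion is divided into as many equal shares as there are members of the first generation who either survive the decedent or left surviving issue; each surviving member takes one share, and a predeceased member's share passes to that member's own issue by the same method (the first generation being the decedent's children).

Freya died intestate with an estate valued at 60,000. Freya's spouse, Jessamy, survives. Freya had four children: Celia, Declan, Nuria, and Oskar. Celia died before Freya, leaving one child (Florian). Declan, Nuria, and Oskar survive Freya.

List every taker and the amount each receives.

The spouse counts as an additional share at the children's level, so there are 5 primary shares of 12,000. Jessamy takes one such share (12,000).
The children's combined portion (48,000) is divided into 4 shares of 12,000: Declan, Nuria, and Oskar each take 12,000; Celia's 12,000 share passes to Celia's issue.
Celia's share (12,000) passes entirely to Florian.

Jessamy: 12,000; Florian: 12,000; Declan: 12,000; Nuria: 12,000; Oskar: 12,000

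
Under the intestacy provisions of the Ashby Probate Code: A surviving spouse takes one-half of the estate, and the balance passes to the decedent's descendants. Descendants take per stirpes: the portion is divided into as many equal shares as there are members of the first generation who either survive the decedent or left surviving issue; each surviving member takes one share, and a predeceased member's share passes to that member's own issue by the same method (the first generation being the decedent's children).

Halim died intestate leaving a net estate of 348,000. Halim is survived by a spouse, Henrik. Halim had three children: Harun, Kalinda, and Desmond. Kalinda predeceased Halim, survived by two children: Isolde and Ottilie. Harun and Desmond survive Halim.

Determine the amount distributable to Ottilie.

Ottilie receives 29,000.

Henrik takes one-half of 348,000 = 174,000. The remaining 174,000 passes to the descendants.
The descendants' portion (174,000) is divided into 3 shares of 58,000: Harun and Desmond each take 58,000; Kalinda's 58,000 share passes to Kalinda's issue.
Kalinda's share (58,000) is divided into 2 shares of 29,000: Isolde and Ottilie each take 29,000.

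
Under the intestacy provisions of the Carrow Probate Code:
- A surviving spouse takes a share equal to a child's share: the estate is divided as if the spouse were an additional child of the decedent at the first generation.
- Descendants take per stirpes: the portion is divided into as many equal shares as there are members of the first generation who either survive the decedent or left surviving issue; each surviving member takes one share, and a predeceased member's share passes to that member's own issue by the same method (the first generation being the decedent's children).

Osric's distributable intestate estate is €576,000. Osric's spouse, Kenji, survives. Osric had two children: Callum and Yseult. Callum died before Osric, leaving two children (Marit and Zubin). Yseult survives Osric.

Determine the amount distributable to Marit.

The spouse counts as an additional share at the children's level, so there are 3 primary shares of €192,000. Kenji takes one such share (€192,000).
The children's combined portion (€384,000) is divided into 2 shares of €192,000: Yseult takes €192,000; Callum's €192,000 share passes to Callum's issue.
Callum's share (€192,000) is divided into 2 shares of €96,000: Marit and Zubin each take €96,000.

Marit receives €96,000.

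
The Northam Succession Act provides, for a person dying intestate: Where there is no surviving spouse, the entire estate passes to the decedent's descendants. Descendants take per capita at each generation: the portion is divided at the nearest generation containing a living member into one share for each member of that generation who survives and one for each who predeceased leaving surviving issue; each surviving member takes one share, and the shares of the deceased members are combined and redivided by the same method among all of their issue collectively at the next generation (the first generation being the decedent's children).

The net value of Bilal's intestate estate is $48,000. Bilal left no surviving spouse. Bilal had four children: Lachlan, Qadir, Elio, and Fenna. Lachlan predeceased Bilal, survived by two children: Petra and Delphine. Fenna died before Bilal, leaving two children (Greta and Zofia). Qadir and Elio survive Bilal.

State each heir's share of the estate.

The entire $48,000 passes to the descendants.
That amount ($48,000) is divided at the children's generation into 4 shares of $12,000. Qadir and Elio each take $12,000. The 2 shares of the deceased (Lachlan and Fenna) are combined into a pool of $24,000.
That pool ($24,000) is divided at the grandchildren's generation equally among Petra, Delphine, Greta, and Zofia: $6,000 each.

Petra: $6,000; Delphine: $6,000; Qadir: $12,000; Elio: $12,000; Greta: $6,000; Zofia: $6,000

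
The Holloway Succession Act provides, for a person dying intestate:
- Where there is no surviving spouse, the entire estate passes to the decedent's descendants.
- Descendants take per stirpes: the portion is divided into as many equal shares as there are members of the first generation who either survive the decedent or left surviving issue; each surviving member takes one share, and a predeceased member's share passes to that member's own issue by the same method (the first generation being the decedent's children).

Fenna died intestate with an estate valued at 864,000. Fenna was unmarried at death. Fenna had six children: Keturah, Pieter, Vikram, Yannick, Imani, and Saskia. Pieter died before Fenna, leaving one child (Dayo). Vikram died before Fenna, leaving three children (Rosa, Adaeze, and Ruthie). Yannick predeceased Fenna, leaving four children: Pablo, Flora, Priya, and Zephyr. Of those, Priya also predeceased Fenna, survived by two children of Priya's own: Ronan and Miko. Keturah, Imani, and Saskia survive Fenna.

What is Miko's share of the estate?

The entire 864,000 passes to the descendants.
That amount (864,000) is divided into 6 shares of 144,000: Keturah, Imani, and Saskia each take 144,000; Pieter's 144,000 share passes to Pieter's issue; Vikram's 144,000 share passes to Vikram's issue; Yannick's 144,000 share passes to Yannick's issue.
Pieter's share (144,000) passes entirely to Dayo.
Vikram's share (144,000) is divided into 3 shares of 48,000: Rosa, Adaeze, and Ruthie each take 48,000.
Yannick's share (144,000) is divided into 4 shares of 36,000: Pablo, Flora, and Zephyr each take 36,000; Priya's 36,000 share passes to Priya's issue.
Priya's share (36,000) is divided into 2 shares of 18,000: Ronan and Miko each take 18,000.

Miko receives 18,000.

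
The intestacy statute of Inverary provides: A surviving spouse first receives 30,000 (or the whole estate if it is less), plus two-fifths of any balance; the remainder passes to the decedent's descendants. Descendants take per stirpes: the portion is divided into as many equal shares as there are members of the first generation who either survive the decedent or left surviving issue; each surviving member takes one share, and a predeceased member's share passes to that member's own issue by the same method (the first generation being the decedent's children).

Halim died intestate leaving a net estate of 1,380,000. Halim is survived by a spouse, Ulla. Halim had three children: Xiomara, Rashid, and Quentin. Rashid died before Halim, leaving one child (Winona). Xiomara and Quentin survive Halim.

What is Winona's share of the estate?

Winona receives 270,000.

Ulla first takes 30,000, leaving a balance of 1,350,000. Ulla then takes two-fifths of the balance (540,000), for a total of 570,000. The remaining 810,000 passes to the descendants.
The descendants' portion (810,000) is divided into 3 shares of 270,000: Xiomara and Quentin each take 270,000; Rashid's 270,000 share passes to Rashid's issue.
Rashid's share (270,000) passes entirely to Winona.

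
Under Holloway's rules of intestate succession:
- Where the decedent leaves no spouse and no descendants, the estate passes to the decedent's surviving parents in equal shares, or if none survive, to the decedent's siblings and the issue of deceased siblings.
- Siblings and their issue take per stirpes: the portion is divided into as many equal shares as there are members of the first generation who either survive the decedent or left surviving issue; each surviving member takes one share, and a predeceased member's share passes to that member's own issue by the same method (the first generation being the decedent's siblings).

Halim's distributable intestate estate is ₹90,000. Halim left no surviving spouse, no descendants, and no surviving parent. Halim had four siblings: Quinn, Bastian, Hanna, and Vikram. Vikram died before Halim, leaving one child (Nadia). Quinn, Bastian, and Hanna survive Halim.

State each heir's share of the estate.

The entire ₹90,000 passes to the siblings and their issue.
That amount (₹90,000) is divided into 4 shares of ₹22,500: Quinn, Bastian, and Hanna each take ₹22,500; Vikram's ₹22,500 share passes to Vikram's issue.
Vikram's share (₹22,500) passes entirely to Nadia.

Quinn: ₹22,500; Bastian: ₹22,500; Hanna: ₹22,500; Nadia: ₹22,500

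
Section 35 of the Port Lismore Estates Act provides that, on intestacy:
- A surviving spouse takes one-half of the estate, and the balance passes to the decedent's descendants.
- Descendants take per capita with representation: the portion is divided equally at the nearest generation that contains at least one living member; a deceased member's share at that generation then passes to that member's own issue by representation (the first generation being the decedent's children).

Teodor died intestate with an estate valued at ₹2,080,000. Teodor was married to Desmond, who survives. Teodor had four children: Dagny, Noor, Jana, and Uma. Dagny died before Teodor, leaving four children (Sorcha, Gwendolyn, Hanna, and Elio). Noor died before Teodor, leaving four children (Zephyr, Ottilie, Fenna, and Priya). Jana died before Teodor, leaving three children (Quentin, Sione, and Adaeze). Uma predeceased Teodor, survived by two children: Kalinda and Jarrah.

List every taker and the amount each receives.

Desmond takes one-half of ₹2,080,000 = ₹1,040,000. The remaining ₹1,040,000 passes to the descendants.
No child survives, so the initial division is made at the grandchildren's generation.
The descendants' portion (₹1,040,000) is divided into 13 shares of ₹80,000: Sorcha, Gwendolyn, Hanna, Elio, Zephyr, Ottilie, Fenna, Priya, Quentin, Sione, Adaeze, Kalinda, and Jarrah each take ₹80,000.

Desmond: ₹1,040,000; Sorcha: ₹80,000; Gwendolyn: ₹80,000; Hanna: ₹80,000; Elio: ₹80,000; Zephyr: ₹80,000; Ottilie: ₹80,000; Fenna: ₹80,000; Priya: ₹80,000; Quentin: ₹80,000; Sione: ₹80,000; Adaeze: ₹80,000; Kalinda: ₹80,000; Jarrah: ₹80,000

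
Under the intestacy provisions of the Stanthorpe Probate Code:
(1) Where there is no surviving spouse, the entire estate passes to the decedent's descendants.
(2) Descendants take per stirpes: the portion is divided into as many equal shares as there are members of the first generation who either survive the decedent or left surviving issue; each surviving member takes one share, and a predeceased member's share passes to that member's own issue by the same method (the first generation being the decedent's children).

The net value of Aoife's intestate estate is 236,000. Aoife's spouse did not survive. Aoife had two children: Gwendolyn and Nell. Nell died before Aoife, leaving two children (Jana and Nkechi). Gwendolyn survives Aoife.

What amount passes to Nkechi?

The entire 236,000 passes to the descendants.
That amount (236,000) is divided into 2 shares of 118,000: Gwendolyn takes 118,000; Nell's 118,000 share passes to Nell's issue.
Nell's share (118,000) is divided into 2 shares of 59,000: Jana and Nkechi each take 59,000.

Nkechi receives 59,000.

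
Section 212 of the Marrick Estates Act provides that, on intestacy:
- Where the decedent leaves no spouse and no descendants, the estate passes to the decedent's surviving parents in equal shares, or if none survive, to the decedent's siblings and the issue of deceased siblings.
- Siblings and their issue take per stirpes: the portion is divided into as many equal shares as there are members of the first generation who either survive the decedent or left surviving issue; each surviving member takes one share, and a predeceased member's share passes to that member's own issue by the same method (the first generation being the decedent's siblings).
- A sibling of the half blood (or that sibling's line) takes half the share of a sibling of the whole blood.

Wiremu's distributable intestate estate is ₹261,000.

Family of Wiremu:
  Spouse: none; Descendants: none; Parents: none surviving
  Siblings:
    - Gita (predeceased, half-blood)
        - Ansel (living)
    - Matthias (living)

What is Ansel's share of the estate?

Ansel receives ₹87,000.

The entire ₹261,000 passes to the siblings and their issue.
Counting each half-blood sibling's line as half a unit, there are 3/2 units in ₹261,000, so one unit is ₹174,000. Whole-blood lines (Matthias) take ₹174,000 each; half-blood lines (Gita) take ₹87,000 each.
Gita's share (₹87,000) passes entirely to Ansel.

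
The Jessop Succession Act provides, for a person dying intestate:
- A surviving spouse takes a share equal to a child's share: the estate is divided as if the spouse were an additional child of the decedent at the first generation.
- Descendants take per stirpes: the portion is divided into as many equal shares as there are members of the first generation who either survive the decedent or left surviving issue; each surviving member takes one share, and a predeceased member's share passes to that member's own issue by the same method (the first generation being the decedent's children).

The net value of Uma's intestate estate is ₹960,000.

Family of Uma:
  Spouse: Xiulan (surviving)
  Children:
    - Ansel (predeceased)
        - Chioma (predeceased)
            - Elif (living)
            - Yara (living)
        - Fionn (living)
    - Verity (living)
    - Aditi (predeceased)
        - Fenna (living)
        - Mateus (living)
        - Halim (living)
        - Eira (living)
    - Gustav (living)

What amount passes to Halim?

Halim receives ₹48,000.

The spouse counts as an additional share at the children's level, so there are 5 primary shares of ₹192,000. Xiulan takes one such share (₹192,000).
The children's combined portion (₹768,000) is divided into 4 shares of ₹192,000: Verity and Gustav each take ₹192,000; Ansel's ₹192,000 share passes to Ansel's issue; Aditi's ₹192,000 share passes to Aditi's issue.
Ansel's share (₹192,000) is divided into 2 shares of ₹96,000: Fionn takes ₹96,000; Chioma's ₹96,000 share passes to Chioma's issue.
Chioma's share (₹96,000) is divided into 2 shares of ₹48,000: Elif and Yara each take ₹48,000.
Aditi's share (₹192,000) is divided into 4 shares of ₹48,000: Fenna, Mateus, Halim, and Eira each take ₹48,000.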